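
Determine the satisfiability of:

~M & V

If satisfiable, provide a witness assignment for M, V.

M = False, V = True

  ~M = True
Both conjuncts True, so the formula holds.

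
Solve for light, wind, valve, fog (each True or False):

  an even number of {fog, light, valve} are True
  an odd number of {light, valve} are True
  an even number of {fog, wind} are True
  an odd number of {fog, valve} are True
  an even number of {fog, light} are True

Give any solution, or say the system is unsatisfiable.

light = True, wind = True, valve = False, fog = True

{fog, light, valve}: 2 true → even ✓
{light, valve}: 1 true → odd ✓
{fog, wind}: 2 true → even ✓
{fog, valve}: 1 true → odd ✓
{fog, light}: 2 true → even ✓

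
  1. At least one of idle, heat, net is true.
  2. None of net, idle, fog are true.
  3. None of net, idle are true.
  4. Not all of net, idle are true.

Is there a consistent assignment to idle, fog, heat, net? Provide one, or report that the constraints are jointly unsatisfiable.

idle: False, fog: False, heat: True, net: False

  (1) {idle, heat, net}: 1 true — at least one ✓
  (2) {net, idle, fog}: 0 true — none ✓
  (3) {net, idle}: 0 true — none ✓
  (4) {net, idle}: 0/2 true — not all ✓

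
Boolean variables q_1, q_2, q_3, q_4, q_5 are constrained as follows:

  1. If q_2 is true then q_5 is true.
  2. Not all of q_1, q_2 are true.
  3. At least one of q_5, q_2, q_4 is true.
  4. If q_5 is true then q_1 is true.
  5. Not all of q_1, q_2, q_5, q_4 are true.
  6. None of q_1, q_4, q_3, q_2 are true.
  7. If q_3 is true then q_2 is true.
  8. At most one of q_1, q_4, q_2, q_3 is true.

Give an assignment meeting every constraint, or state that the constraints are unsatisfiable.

Case q_4 = True:
  Constraint (6) is violated (q_4=T) — contradiction.
Case q_4 = False:
  (6) forces q_1 = False.
  (4) with q_1=F forces q_5 = False.
  (1) with q_5=F forces q_2 = False.
  Constraint (3) is violated (q_5=F, q_2=F, q_4=F) — contradiction.
Both cases fail — unsatisfiable.

Unsatisfiable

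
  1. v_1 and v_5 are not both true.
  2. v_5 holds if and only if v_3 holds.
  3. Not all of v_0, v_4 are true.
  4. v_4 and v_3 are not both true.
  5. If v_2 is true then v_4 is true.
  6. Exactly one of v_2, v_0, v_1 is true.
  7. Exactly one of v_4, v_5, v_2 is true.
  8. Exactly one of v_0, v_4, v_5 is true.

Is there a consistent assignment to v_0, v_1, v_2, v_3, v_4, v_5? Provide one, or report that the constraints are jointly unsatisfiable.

v_0: False; v_1: True; v_2: False; v_3: False; v_4: True; v_5: False

  (1) v_1=T, v_5=F — not both ✓
  (2) v_5=F, v_3=F — same ✓
  (3) {v_0, v_4}: 1/2 true — not all ✓
  (4) v_4=T, v_3=F — not both ✓
  (5) v_2=F ⇒ v_4: vacuous ✓
  (6) {v_2, v_0, v_1}: 1 true — exactly one ✓
  (7) {v_4, v_5, v_2}: 1 true — exactly one ✓
  (8) {v_0, v_4, v_5}: 1 true — exactly one ✓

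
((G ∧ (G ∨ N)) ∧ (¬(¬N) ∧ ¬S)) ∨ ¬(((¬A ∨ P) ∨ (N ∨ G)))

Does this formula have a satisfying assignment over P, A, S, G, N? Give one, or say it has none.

P = False; A = True; S = True; G = False; N = False

  ((G ∧ (G ∨ N)) ∧ (¬(¬N) ∧ ¬S)) ∨ ¬(((¬A ∨ P) ∨ (N ∨ G))) = True
    (G ∧ (G ∨ N)) ∧ (¬(¬N) ∧ ¬S) = False
      G ∧ (G ∨ N) = False
        G ∨ N = False
      ¬(¬N) ∧ ¬S = False
        ¬(¬N) = False
          ¬N = True
        ¬S = False
    ¬(((¬A ∨ P) ∨ (N ∨ G))) = True
      (¬A ∨ P) ∨ (N ∨ G) = False
        ¬A ∨ P = False
          ¬A = False
        N ∨ G = False
The formula evaluates to True.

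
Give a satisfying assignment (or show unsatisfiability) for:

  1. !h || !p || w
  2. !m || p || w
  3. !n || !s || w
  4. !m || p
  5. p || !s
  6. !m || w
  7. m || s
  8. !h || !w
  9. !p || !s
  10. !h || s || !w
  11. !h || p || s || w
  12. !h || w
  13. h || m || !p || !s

Try p = False:
  (!m || p) forces m = False.
  (p || !s) forces s = False.
  clause (m || s) is falsified — backtrack.
So p = True.
  then (!p || !s) forces s = False.
  then (m || s) forces m = True.
  then (!m || w) forces w = True.
  then (!h || !w) forces h = False.
Set n = True.
All clauses satisfied.

p=T; m=T; w=T; s=F; h=F; n=T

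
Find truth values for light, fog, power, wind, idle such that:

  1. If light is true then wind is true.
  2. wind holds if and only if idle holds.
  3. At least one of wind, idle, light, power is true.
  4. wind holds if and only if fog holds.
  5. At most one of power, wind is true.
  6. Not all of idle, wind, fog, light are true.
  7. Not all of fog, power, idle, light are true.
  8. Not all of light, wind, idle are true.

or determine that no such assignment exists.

light: False, fog: False, power: True, wind: False, idle: False

  (1) light=F ⇒ wind: vacuous ✓
  (2) wind=F, idle=F — same ✓
  (3) {wind, idle, light, power}: 1 true — at least one ✓
  (4) wind=F, fog=F — same ✓
  (5) {power, wind}: 1 true — at most one ✓
  (6) {idle, wind, fog, light}: 0/4 true — not all ✓
  (7) {fog, power, idle, light}: 1/4 true — not all ✓
  (8) {light, wind, idle}: 0/3 true — not all ✓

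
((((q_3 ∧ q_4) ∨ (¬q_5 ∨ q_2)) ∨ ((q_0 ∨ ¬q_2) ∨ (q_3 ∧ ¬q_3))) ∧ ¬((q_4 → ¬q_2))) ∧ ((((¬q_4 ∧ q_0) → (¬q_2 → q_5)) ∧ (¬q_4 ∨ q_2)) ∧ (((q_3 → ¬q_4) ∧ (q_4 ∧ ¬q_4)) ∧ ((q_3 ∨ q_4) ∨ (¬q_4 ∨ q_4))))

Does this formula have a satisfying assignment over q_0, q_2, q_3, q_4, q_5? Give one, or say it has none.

Unsatisfiable

Case q_4 = True: the conjunct ¬q_4 is False.
Case q_4 = False: the conjunct ¬((q_4 → ¬q_2)) becomes ¬((False → ¬q_2)) = False.
Both cases fail — unsatisfiable.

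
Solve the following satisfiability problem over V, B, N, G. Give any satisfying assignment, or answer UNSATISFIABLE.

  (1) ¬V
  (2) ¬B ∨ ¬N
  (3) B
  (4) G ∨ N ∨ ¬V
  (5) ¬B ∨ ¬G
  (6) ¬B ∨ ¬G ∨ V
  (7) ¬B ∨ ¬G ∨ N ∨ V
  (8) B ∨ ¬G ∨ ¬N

V = False, B = True, N = False, G = False

Unit clause (¬V) forces V = False.
Unit clause (B) forces B = True.
In (¬B ∨ ¬G) only ¬G is left, so G = False.
In (¬B ∨ ¬N) only ¬N is left, so N = False.
Check each clause:
  (¬V): ¬V holds.
  (¬B ∨ ¬N): ¬N holds.
  (B): B holds.
  (G ∨ N ∨ ¬V): ¬V holds.
  (¬B ∨ ¬G): ¬G holds.
  (¬B ∨ ¬G ∨ V): ¬G holds.
  (¬B ∨ ¬G ∨ N ∨ V): ¬G holds.
  (B ∨ ¬G ∨ ¬N): B holds.
All clauses satisfied.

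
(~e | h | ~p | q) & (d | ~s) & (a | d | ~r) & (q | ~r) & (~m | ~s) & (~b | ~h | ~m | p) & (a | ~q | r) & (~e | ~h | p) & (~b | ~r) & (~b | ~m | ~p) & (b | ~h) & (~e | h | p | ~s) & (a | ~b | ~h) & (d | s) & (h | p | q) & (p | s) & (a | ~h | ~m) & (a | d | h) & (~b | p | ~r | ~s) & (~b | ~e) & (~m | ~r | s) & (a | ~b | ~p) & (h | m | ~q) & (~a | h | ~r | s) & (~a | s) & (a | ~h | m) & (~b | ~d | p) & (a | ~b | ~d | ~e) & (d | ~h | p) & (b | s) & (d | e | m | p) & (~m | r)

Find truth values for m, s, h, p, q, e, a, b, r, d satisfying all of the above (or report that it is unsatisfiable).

Try m = True:
  (~m | ~s) forces s = False.
  (d | s) forces d = True.
  (p | s) forces p = True.
  (~b | ~m | ~p) forces b = False.
  clause (b | s) is falsified — backtrack.
So m = False.
Try s = False:
  (d | s) forces d = True.
  (p | s) forces p = True.
  (~a | s) forces a = False.
  (a | ~b | ~p) forces b = False.
  clause (b | s) is falsified — backtrack.
So s = True.
  then (d | ~s) forces d = True.
Set h = True.
  then (b | ~h) forces b = True.
  then (a | ~b | ~h) forces a = True.
  then (~b | ~e) forces e = False.
  then (~b | ~d | p) forces p = True.
  then (~b | ~r) forces r = False.
Set q = False.
All clauses satisfied.

m=F, s=T, h=T, p=T, q=F, e=F, a=T, b=T, r=F, d=T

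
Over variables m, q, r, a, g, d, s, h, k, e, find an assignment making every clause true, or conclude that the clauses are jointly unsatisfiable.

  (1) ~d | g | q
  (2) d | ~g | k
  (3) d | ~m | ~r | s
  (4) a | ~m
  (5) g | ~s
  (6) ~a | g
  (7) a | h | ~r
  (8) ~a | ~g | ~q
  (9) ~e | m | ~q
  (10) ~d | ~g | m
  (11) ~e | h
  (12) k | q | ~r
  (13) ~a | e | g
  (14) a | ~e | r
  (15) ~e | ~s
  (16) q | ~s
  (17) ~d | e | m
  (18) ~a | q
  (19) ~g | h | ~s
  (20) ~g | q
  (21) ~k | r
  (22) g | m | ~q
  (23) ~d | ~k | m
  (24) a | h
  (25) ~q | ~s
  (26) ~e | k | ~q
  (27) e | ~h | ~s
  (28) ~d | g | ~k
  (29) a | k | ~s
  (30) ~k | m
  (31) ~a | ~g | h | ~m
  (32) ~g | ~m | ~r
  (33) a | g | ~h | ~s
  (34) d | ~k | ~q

m = False; q = False; r = False; a = False; g = False; d = False; s = False; h = True; k = False; e = False

Try m = True:
  (a | ~m) forces a = True.
  (~a | g) forces g = True.
  (~a | ~g | ~q) forces q = False.
  clause (~a | q) is falsified — backtrack.
So m = False.
  then (~k | m) forces k = False.
Set q = False.
  then (k | q | ~r) forces r = False.
  then (q | ~s) forces s = False.
  then (~a | q) forces a = False.
  then (~g | q) forces g = False.
  then (a | h) forces h = True.
  then (~d | g | q) forces d = False.
  then (a | ~e | r) forces e = False.
All clauses satisfied.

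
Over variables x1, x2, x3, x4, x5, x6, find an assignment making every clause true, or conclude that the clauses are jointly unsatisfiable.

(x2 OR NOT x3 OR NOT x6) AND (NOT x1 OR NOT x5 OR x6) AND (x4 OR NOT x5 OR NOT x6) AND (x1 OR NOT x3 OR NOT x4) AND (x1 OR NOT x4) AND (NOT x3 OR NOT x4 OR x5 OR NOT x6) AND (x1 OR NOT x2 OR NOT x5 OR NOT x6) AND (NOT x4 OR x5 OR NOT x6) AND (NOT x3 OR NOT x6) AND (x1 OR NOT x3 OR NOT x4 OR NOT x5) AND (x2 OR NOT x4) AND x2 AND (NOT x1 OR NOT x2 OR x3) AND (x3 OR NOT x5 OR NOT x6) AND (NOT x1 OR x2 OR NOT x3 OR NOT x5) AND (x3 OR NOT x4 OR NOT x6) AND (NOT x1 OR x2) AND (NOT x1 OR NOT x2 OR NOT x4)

x1 = False, x2 = True, x3 = False, x4 = False, x5 = False, x6 = True

Unit clause (x2) forces x2 = True.
Set x1 = False.
  then (x1 OR NOT x4) forces x4 = False.
Set x3 = False.
Set x5 = False.
Set x6 = True.
All clauses satisfied.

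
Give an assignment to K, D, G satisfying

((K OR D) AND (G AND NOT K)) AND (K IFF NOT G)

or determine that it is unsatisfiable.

K: False, D: True, G: True

  (K OR D) AND (G AND NOT K) = True
    K OR D = True
    G AND NOT K = True
      NOT K = True
  K IFF NOT G = True
    NOT G = False
Both conjuncts True, so the formula holds.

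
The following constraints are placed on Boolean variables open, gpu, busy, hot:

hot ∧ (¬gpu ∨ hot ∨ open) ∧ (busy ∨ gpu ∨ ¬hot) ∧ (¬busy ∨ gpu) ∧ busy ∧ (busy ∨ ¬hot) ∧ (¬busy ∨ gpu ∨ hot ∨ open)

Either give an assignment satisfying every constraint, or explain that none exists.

open = False, gpu = True, busy = True, hot = True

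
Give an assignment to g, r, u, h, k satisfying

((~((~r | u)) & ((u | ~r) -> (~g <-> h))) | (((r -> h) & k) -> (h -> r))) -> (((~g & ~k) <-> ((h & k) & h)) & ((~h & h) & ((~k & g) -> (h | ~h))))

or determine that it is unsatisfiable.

g = False, r = False, u = False, h = True, k = True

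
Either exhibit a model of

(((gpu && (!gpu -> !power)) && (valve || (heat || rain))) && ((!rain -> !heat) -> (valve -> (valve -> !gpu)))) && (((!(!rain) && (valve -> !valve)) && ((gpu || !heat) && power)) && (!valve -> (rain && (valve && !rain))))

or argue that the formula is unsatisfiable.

Unsatisfiable

Case valve = True: the conjunct valve -> !valve becomes True -> !True = False.
Case valve = False: the conjunct !valve -> (rain && (valve && !rain)) becomes !False -> (rain && False) = False.
Both cases fail — unsatisfiable.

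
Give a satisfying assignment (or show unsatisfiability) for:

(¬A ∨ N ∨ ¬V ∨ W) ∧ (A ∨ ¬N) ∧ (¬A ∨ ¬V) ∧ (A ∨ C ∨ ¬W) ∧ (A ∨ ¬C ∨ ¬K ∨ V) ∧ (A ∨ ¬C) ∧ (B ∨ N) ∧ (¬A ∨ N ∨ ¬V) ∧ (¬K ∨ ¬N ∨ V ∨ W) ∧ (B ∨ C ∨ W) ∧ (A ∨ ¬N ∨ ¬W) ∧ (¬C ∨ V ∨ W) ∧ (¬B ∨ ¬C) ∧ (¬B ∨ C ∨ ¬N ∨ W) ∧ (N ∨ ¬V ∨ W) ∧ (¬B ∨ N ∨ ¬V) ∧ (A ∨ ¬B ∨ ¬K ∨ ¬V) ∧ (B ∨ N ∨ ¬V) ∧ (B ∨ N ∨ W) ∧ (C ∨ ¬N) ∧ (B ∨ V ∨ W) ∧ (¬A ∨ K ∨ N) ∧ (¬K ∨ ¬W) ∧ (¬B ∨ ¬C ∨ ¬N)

A: False, K: False, W: False, C: False, N: False, V: False, B: True

Set A = False.
  then (A ∨ ¬N) forces N = False.
  then (A ∨ ¬C) forces C = False.
  then (B ∨ N) forces B = True.
  then (¬B ∨ N ∨ ¬V) forces V = False.
  then (A ∨ C ∨ ¬W) forces W = False.
Set K = False.
All clauses satisfied.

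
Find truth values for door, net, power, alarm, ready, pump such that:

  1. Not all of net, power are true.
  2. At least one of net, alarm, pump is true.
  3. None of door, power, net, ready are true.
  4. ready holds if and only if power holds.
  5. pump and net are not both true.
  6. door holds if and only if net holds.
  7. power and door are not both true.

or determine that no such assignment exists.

door: False, net: False, power: False, alarm: False, ready: False, pump: True

  (1) {net, power}: 0/2 true — not all ✓
  (2) {net, alarm, pump}: 1 true — at least one ✓
  (3) {door, power, net, ready}: 0 true — none ✓
  (4) ready=F, power=F — same ✓
  (5) pump=T, net=F — not both ✓
  (6) door=F, net=F — same ✓
  (7) power=F, door=F — not both ✓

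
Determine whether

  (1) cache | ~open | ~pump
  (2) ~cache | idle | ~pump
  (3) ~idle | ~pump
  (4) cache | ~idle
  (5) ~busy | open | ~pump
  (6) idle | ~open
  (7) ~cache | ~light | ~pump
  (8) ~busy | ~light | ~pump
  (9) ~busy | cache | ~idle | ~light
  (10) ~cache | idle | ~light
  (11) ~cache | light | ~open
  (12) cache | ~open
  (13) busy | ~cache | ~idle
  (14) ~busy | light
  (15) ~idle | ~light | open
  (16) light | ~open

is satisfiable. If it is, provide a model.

Set pump = False.
Set busy = True.
  then (~busy | light) forces light = True.
Set idle = True.
  then (cache | ~idle) forces cache = True.
  then (~idle | ~light | open) forces open = True.
All clauses satisfied.

pump = False, busy = True, idle = True, open = True, cache = True, light = True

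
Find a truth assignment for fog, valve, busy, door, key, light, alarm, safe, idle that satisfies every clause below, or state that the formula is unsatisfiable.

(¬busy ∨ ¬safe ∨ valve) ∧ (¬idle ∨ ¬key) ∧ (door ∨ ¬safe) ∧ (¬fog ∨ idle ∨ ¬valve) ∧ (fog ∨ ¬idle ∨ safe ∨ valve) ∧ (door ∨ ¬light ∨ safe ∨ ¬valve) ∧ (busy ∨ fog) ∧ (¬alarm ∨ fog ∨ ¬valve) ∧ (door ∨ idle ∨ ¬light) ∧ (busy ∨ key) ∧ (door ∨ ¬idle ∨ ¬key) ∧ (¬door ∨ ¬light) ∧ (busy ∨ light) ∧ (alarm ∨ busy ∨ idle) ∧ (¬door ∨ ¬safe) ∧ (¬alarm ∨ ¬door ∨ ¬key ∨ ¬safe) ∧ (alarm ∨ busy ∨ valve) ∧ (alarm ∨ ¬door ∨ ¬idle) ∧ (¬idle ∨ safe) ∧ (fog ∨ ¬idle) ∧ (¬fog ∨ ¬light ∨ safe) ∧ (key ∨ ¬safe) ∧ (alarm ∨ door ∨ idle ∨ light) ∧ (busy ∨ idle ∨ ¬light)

fog=T, valve=F, busy=T, door=T, key=T, light=F, alarm=F, safe=F, idle=F

Set fog = True.
Try valve = True:
  (¬fog ∨ idle ∨ ¬valve) forces idle = True.
  (¬idle ∨ ¬key) forces key = False.
  (busy ∨ key) forces busy = True.
  (¬idle ∨ safe) forces safe = True.
  clause (key ∨ ¬safe) is falsified — backtrack.
So valve = False.
Set busy = True.
  then (¬busy ∨ ¬safe ∨ valve) forces safe = False.
  then (¬idle ∨ safe) forces idle = False.
  then (¬fog ∨ ¬light ∨ safe) forces light = False.
Set door = True.
Set key = True.
Set alarm = False.
All clauses satisfied.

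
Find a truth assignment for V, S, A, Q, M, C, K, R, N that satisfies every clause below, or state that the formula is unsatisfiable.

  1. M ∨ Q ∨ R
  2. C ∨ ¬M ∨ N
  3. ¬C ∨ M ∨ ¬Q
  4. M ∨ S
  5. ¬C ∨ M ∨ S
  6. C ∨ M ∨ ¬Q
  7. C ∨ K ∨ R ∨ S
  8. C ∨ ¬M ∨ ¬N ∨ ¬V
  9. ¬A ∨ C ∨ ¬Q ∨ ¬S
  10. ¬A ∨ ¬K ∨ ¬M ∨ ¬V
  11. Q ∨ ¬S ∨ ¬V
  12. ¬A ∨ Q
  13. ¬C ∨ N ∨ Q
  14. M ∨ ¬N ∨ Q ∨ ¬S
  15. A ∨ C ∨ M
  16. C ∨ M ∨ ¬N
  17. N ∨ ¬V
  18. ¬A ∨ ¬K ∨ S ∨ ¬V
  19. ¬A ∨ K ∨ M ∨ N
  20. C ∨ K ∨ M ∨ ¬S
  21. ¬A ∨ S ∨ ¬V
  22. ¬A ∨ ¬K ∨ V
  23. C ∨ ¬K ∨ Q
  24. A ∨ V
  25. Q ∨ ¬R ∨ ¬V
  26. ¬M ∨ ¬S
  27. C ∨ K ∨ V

Set V = False.
  then (A ∨ V) forces A = True.
  then (¬A ∨ Q) forces Q = True.
  then (¬A ∨ ¬K ∨ V) forces K = False.
  then (C ∨ K ∨ V) forces C = True.
  then (¬C ∨ M ∨ ¬Q) forces M = True.
  then (¬M ∨ ¬S) forces S = False.
Set R = True.
Set N = True.
All clauses satisfied.

V = False; S = False; A = True; Q = True; M = True; C = True; K = False; R = True; N = True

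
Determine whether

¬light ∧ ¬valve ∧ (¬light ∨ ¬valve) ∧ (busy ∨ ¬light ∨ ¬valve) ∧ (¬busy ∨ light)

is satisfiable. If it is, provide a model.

valve = False, light = False, busy = False

Unit clause (¬light) forces light = False.
Unit clause (¬valve) forces valve = False.
In (¬busy ∨ light) only ¬busy is left, so busy = False.
All clauses satisfied.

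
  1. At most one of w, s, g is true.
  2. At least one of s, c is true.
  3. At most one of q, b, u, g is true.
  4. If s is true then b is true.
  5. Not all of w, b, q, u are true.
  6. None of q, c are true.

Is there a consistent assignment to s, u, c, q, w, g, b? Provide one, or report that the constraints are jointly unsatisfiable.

s: True; u: False; c: False; q: False; w: False; g: False; b: True

  (1) {w, s, g}: 1 true — at most one ✓
  (2) {s, c}: 1 true — at least one ✓
  (3) {q, b, u, g}: 1 true — at most one ✓
  (4) s=T ⇒ b: T ✓
  (5) {w, b, q, u}: 1/4 true — not all ✓
  (6) {q, c}: 0 true — none ✓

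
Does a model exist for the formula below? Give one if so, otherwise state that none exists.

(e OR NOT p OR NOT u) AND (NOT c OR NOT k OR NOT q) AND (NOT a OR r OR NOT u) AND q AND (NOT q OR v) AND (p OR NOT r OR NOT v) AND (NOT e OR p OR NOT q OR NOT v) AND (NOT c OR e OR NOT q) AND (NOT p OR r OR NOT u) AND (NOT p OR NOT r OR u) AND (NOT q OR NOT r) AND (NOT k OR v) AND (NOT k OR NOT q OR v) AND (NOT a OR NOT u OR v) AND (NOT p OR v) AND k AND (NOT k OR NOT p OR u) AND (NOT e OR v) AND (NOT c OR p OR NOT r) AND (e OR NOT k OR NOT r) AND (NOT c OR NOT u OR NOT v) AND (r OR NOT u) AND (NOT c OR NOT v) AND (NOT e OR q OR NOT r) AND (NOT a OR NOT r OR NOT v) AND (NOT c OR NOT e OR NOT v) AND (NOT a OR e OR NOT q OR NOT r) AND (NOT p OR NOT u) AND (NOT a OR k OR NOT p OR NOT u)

a = True, u = False, k = True, v = True, r = False, e = False, q = True, c = False, p = False

Unit clause (q) forces q = True.
In (NOT q OR v) only v is left, so v = True.
In (NOT q OR NOT r) only NOT r is left, so r = False.
Unit clause (k) forces k = True.
In (r OR NOT u) only NOT u is left, so u = False.
In (NOT c OR NOT v) only NOT c is left, so c = False.
In (NOT k OR NOT p OR u) only NOT p is left, so p = False.
In (NOT e OR p OR NOT q OR NOT v) only NOT e is left, so e = False.
Set a = True.
All clauses satisfied.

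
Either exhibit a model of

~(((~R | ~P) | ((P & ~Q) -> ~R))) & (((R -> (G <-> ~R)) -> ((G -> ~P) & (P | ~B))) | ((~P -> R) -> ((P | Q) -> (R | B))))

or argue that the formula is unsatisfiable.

Q = False, P = True, G = True, R = True, B = True

  ~(((~R | ~P) | ((P & ~Q) -> ~R))) = True
    (~R | ~P) | ((P & ~Q) -> ~R) = False
      ~R | ~P = False
        ~R = False
        ~P = False
      (P & ~Q) -> ~R = False
        P & ~Q = True
          ~Q = True
        ~R = False
  ((R -> (G <-> ~R)) -> ((G -> ~P) & (P | ~B))) | ((~P -> R) -> ((P | Q) -> (R | B))) = True
    (R -> (G <-> ~R)) -> ((G -> ~P) & (P | ~B)) = True
      R -> (G <-> ~R) = False
        G <-> ~R = False
          ~R = False
      (G -> ~P) & (P | ~B) = False
        G -> ~P = False
          ~P = False
        P | ~B = True
          ~B = False
    (~P -> R) -> ((P | Q) -> (R | B)) = True
      ~P -> R = True
        ~P = False
      (P | Q) -> (R | B) = True
        P | Q = True
        R | B = True
Both conjuncts True, so the formula holds.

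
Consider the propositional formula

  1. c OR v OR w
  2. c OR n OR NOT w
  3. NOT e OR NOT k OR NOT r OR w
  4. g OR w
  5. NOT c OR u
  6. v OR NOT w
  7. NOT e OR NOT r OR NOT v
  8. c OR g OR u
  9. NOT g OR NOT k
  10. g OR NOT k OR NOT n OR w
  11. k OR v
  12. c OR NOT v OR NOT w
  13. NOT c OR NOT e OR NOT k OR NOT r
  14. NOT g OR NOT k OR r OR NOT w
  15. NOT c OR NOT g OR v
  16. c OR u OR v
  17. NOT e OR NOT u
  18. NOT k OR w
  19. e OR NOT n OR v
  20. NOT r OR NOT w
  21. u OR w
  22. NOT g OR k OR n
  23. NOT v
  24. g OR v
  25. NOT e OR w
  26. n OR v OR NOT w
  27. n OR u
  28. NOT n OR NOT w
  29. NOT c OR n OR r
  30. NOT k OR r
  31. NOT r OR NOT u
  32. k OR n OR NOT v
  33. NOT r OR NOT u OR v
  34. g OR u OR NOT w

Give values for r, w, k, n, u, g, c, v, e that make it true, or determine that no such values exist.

Case v = True:
  Clause (NOT v) is falsified — contradiction.
Case v = False:
  (v OR NOT w) forces w = False.
  (c OR v OR w) forces c = True.
  (g OR w) forces g = True.
  Clause (NOT c OR NOT g OR v) is falsified — contradiction.
Both cases fail, so the formula is unsatisfiable.

Unsatisfiable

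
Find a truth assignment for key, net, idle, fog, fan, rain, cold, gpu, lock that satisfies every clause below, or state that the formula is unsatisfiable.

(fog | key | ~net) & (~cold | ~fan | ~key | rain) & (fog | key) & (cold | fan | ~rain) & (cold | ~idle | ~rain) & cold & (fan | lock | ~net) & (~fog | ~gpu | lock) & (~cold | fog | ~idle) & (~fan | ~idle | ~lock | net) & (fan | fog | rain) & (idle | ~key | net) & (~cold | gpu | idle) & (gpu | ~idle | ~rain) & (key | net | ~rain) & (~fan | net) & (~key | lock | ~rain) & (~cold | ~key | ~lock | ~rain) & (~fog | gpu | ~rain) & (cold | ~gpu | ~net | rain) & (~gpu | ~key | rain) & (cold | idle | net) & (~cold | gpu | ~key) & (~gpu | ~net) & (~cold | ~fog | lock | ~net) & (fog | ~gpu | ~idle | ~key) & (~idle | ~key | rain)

key = False, net = False, idle = True, fog = True, fan = False, rain = False, cold = True, gpu = True, lock = True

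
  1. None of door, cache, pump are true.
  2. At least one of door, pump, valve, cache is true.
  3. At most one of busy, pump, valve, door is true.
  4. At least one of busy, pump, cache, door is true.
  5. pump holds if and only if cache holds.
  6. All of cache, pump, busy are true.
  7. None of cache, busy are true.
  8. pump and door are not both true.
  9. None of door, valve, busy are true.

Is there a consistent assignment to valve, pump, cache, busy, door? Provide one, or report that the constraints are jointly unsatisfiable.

Case pump = True:
  Constraint (1) is violated (pump=T) — contradiction.
Case pump = False:
  Constraint (6) is violated (pump=F) — contradiction.
Both cases fail — unsatisfiable.

Unsatisfiable — no assignment works.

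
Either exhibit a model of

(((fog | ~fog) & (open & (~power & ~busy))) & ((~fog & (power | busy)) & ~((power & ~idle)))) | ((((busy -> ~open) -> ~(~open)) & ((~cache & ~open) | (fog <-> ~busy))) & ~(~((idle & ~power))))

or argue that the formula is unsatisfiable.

open=T, cache=T, busy=T, power=F, idle=T, fog=F

  (((fog | ~fog) & (open & (~power & ~busy))) & ((~fog & (power | busy)) & ~((power & ~idle)))) | ((((busy -> ~open) -> ~(~open)) & ((~cache & ~open) | (fog <-> ~busy))) & ~(~((idle & ~power)))) = True
    ((fog | ~fog) & (open & (~power & ~busy))) & ((~fog & (power | busy)) & ~((power & ~idle))) = False
      (fog | ~fog) & (open & (~power & ~busy)) = False
        fog | ~fog = True
          ~fog = True
        open & (~power & ~busy) = False
          ~power & ~busy = False
            ~power = True
            ~busy = False
      (~fog & (power | busy)) & ~((power & ~idle)) = True
        ~fog & (power | busy) = True
          ~fog = True
          power | busy = True
        ~((power & ~idle)) = True
          power & ~idle = False
            ~idle = False
    (((busy -> ~open) -> ~(~open)) & ((~cache & ~open) | (fog <-> ~busy))) & ~(~((idle & ~power))) = True
      ((busy -> ~open) -> ~(~open)) & ((~cache & ~open) | (fog <-> ~busy)) = True
        (busy -> ~open) -> ~(~open) = True
          busy -> ~open = False
            ~open = False
          ~(~open) = True
            ~open = False
        (~cache & ~open) | (fog <-> ~busy) = True
          ~cache & ~open = False
            ~cache = False
            ~open = False
          fog <-> ~busy = True
            ~busy = False
      ~(~((idle & ~power))) = True
        ~((idle & ~power)) = False
          idle & ~power = True
            ~power = True
The formula evaluates to True.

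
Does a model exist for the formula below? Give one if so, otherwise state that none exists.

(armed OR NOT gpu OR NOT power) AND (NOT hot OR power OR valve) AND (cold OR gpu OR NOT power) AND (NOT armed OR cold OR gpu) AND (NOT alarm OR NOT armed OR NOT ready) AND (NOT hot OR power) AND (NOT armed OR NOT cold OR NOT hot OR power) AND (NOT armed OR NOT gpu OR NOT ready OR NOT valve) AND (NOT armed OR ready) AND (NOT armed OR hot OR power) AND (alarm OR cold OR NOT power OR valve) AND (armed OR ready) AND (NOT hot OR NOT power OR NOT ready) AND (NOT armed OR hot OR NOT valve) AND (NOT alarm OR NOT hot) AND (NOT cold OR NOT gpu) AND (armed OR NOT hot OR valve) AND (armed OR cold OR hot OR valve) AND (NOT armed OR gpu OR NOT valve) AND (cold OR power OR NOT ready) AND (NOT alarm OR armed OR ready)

gpu=F, hot=F, valve=T, ready=T, armed=F, alarm=T, cold=T, power=F

Set gpu = False.
Try hot = True:
  (NOT hot OR power) forces power = True.
  (cold OR gpu OR NOT power) forces cold = True.
  (NOT hot OR NOT power OR NOT ready) forces ready = False.
  (NOT armed OR ready) forces armed = False.
  clause (armed OR ready) is falsified — backtrack.
So hot = False.
Set valve = True.
  then (NOT armed OR hot OR NOT valve) forces armed = False.
  then (armed OR ready) forces ready = True.
Set alarm = True.
Try cold = False:
  (cold OR gpu OR NOT power) forces power = False.
  clause (cold OR power OR NOT ready) is falsified — backtrack.
So cold = True.
Set power = False.
All clauses satisfied.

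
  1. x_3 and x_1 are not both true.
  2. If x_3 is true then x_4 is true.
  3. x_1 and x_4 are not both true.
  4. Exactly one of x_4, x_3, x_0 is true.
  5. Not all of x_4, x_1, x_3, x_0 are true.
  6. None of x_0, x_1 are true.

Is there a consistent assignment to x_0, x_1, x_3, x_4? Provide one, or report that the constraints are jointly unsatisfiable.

x_0 = False, x_1 = False, x_3 = False, x_4 = True

  (1) x_3=F, x_1=F — not both ✓
  (2) x_3=F ⇒ x_4: vacuous ✓
  (3) x_1=F, x_4=T — not both ✓
  (4) {x_4, x_3, x_0}: 1 true — exactly one ✓
  (5) {x_4, x_1, x_3, x_0}: 1/4 true — not all ✓
  (6) {x_0, x_1}: 0 true — none ✓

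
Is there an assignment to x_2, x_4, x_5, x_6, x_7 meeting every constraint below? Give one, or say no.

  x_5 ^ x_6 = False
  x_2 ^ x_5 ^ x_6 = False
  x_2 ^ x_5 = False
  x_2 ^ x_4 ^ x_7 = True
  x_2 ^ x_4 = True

x_2 = False, x_4 = True, x_5 = False, x_6 = False, x_7 = False

x_5 ^ x_6 = F ^ F = False ✓
x_2 ^ x_5 ^ x_6 = F ^ F ^ F = False ✓
x_2 ^ x_5 = F ^ F = False ✓
x_2 ^ x_4 ^ x_7 = F ^ T ^ F = True ✓
x_2 ^ x_4 = F ^ T = True ✓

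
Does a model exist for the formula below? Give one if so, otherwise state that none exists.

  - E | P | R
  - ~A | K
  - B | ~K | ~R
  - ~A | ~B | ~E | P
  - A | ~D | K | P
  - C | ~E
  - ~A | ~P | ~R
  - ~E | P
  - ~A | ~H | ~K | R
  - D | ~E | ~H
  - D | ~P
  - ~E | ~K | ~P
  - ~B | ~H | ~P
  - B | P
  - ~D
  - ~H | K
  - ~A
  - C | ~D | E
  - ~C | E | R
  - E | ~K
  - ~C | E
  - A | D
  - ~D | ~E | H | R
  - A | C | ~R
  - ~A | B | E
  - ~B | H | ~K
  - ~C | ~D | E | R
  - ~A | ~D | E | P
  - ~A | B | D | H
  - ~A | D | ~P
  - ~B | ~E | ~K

Case A = True:
  Clause (~A) is falsified — contradiction.
Case A = False:
  (~D) forces D = False.
  Clause (A | D) is falsified — contradiction.
Both cases fail, so the formula is unsatisfiable.

Unsatisfiable — no assignment works.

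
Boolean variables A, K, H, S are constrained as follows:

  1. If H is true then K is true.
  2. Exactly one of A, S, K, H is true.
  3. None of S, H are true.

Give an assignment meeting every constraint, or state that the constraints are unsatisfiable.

A = False; K = True; H = False; S = False

  (1) H=F ⇒ K: vacuous ✓
  (2) {A, S, K, H}: 1 true — exactly one ✓
  (3) {S, H}: 0 true — none ✓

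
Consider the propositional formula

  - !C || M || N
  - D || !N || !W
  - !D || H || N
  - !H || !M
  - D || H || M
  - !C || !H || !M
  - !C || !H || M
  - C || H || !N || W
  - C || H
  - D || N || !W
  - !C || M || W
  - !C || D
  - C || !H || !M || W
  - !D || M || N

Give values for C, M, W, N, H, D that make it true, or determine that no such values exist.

C: False; M: False; W: False; N: True; H: True; D: False

Set C = False.
  then (C || H) forces H = True.
  then (!H || !M) forces M = False.
Set W = False.
Set N = True.
Set D = False.
All clauses satisfied.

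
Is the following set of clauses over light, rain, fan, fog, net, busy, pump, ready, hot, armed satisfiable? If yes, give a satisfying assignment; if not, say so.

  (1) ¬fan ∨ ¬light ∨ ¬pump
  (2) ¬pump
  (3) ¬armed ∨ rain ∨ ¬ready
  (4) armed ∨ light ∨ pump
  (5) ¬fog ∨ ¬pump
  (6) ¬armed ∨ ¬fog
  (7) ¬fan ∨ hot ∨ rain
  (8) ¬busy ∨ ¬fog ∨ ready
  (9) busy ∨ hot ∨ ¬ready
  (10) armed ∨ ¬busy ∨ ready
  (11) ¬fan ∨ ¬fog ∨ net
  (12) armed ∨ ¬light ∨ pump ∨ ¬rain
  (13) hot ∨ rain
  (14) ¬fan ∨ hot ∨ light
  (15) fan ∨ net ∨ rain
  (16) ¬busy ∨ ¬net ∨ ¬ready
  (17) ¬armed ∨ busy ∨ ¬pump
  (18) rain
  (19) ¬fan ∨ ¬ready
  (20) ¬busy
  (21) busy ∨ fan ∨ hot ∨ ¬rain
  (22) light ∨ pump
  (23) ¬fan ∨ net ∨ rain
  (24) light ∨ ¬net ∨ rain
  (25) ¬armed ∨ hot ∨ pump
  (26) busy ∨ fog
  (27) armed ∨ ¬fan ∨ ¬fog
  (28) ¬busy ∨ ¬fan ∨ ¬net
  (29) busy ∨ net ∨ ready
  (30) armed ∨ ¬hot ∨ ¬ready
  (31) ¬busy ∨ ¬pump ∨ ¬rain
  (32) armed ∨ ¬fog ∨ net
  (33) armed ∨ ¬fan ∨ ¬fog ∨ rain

Case rain = True:
  (¬pump) forces pump = False.
  (¬busy) forces busy = False.
  (light ∨ pump) forces light = True.
  (armed ∨ ¬light ∨ pump ∨ ¬rain) forces armed = True.
  (¬armed ∨ ¬fog) forces fog = False.
  Clause (busy ∨ fog) is falsified — contradiction.
Case rain = False:
  Clause (rain) is falsified — contradiction.
Both cases fail, so the formula is unsatisfiable.

Unsatisfiable — no assignment works.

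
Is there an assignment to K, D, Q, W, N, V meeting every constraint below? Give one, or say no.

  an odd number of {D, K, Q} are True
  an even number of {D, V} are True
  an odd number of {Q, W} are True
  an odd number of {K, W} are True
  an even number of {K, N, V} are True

K = False, D = True, Q = False, W = True, N = True, V = True

{D, K, Q}: 1 true → odd ✓
{D, V}: 2 true → even ✓
{Q, W}: 1 true → odd ✓
{K, W}: 1 true → odd ✓
{K, N, V}: 2 true → even ✓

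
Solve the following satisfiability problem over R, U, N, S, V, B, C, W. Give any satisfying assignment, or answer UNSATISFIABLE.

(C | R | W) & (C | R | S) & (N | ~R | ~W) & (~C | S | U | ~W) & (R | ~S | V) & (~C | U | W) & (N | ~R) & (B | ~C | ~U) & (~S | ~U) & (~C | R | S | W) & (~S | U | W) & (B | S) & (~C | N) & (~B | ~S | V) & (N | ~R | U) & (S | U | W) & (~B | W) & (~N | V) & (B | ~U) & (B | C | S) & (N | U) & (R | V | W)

R: True, U: False, N: True, S: True, V: True, B: True, C: False, W: True

Set R = True.
  then (N | ~R) forces N = True.
  then (~N | V) forces V = True.
Set U = False.
Set S = True.
  then (~S | U | W) forces W = True.
Set B = True.
Set C = False.
All clauses satisfied.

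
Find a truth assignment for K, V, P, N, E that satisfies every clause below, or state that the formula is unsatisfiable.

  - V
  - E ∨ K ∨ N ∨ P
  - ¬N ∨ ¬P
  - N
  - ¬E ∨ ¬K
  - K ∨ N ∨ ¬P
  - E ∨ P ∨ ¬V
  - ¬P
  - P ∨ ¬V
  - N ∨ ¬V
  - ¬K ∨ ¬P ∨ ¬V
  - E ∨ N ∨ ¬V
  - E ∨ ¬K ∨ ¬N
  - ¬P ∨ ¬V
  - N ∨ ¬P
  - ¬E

Case P = True:
  Clause (¬P) is falsified — contradiction.
Case P = False:
  (V) forces V = True.
  Clause (P ∨ ¬V) is falsified — contradiction.
Both cases fail, so the formula is unsatisfiable.

UNSATISFIABLE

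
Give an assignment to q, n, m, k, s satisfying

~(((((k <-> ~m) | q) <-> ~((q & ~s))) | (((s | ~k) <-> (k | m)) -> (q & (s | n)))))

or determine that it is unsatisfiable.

q=T; n=F; m=T; k=F; s=F

  ~(((((k <-> ~m) | q) <-> ~((q & ~s))) | (((s | ~k) <-> (k | m)) -> (q & (s | n))))) = True
    (((k <-> ~m) | q) <-> ~((q & ~s))) | (((s | ~k) <-> (k | m)) -> (q & (s | n))) = False
      ((k <-> ~m) | q) <-> ~((q & ~s)) = False
        (k <-> ~m) | q = True
          k <-> ~m = True
            ~m = False
        ~((q & ~s)) = False
          q & ~s = True
            ~s = True
      ((s | ~k) <-> (k | m)) -> (q & (s | n)) = False
        (s | ~k) <-> (k | m) = True
          s | ~k = True
            ~k = True
          k | m = True
        q & (s | n) = False
          s | n = False
The formula evaluates to True.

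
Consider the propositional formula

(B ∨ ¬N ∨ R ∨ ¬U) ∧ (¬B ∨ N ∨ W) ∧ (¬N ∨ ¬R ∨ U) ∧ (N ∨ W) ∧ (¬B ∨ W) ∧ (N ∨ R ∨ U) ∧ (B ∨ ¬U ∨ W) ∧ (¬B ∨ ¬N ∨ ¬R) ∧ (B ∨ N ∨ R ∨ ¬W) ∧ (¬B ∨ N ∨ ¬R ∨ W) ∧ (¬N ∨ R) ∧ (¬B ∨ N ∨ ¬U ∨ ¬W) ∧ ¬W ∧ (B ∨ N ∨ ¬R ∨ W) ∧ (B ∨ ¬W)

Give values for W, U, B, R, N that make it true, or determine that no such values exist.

Case W = True:
  Clause (¬W) is falsified — contradiction.
Case W = False:
  (N ∨ W) forces N = True.
  (¬B ∨ W) forces B = False.
  (B ∨ ¬U ∨ W) forces U = False.
  (¬N ∨ ¬R ∨ U) forces R = False.
  Clause (¬N ∨ R) is falsified — contradiction.
Both cases fail, so the formula is unsatisfiable.

The formula is unsatisfiable.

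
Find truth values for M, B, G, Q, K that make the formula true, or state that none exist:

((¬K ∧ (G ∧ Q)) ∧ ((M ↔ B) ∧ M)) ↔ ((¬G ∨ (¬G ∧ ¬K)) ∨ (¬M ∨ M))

M=T, B=T, G=T, Q=T, K=F

  ((¬K ∧ (G ∧ Q)) ∧ ((M ↔ B) ∧ M)) ↔ ((¬G ∨ (¬G ∧ ¬K)) ∨ (¬M ∨ M)) = True
    (¬K ∧ (G ∧ Q)) ∧ ((M ↔ B) ∧ M) = True
      ¬K ∧ (G ∧ Q) = True
        ¬K = True
        G ∧ Q = True
      (M ↔ B) ∧ M = True
        M ↔ B = True
    (¬G ∨ (¬G ∧ ¬K)) ∨ (¬M ∨ M) = True
      ¬G ∨ (¬G ∧ ¬K) = False
        ¬G = False
        ¬G ∧ ¬K = False
          ¬G = False
          ¬K = True
      ¬M ∨ M = True
        ¬M = False
The formula evaluates to True.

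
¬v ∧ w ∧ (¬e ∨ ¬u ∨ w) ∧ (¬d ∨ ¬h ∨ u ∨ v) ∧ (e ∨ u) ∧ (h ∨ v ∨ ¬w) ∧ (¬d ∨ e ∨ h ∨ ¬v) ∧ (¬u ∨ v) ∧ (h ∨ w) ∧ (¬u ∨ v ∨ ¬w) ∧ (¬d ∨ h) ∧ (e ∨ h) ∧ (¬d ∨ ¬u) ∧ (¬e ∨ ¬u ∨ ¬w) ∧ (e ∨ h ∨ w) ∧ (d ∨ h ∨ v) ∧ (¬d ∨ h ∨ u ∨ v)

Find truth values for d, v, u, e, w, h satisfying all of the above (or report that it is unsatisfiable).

Unit clause (¬v) forces v = False.
Unit clause (w) forces w = True.
In (h ∨ v ∨ ¬w) only h is left, so h = True.
In (¬u ∨ v) only ¬u is left, so u = False.
In (¬d ∨ ¬h ∨ u ∨ v) only ¬d is left, so d = False.
In (e ∨ u) only e is left, so e = True.
All clauses satisfied.

d = False; v = False; u = False; e = True; w = True; h = True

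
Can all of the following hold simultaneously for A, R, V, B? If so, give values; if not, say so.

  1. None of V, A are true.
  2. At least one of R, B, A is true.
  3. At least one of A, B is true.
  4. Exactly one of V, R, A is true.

A: False, R: True, V: False, B: True

  (1) {V, A}: 0 true — none ✓
  (2) {R, B, A}: 2 true — at least one ✓
  (3) {A, B}: 1 true — at least one ✓
  (4) {V, R, A}: 1 true — exactly one ✓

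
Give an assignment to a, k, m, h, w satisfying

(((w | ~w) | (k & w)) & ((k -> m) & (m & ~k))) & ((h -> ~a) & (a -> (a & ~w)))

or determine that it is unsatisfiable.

a: False; k: False; m: True; h: False; w: True

  ((w | ~w) | (k & w)) & ((k -> m) & (m & ~k)) = True
    (w | ~w) | (k & w) = True
      w | ~w = True
        ~w = False
      k & w = False
    (k -> m) & (m & ~k) = True
      k -> m = True
      m & ~k = True
        ~k = True
  (h -> ~a) & (a -> (a & ~w)) = True
    h -> ~a = True
      ~a = True
    a -> (a & ~w) = True
      a & ~w = False
        ~w = False
Both conjuncts True, so the formula holds.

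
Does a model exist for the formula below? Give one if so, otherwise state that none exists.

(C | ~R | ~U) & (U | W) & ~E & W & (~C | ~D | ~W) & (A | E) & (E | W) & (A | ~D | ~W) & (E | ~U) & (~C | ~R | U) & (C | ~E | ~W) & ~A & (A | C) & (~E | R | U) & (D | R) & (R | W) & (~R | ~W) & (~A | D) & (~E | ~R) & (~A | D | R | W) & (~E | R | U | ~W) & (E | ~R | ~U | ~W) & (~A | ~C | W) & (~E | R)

The formula is unsatisfiable.

Case A = True:
  Clause (~A) is falsified — contradiction.
Case A = False:
  (~E) forces E = False.
  Clause (A | E) is falsified — contradiction.
Both cases fail, so the formula is unsatisfiable.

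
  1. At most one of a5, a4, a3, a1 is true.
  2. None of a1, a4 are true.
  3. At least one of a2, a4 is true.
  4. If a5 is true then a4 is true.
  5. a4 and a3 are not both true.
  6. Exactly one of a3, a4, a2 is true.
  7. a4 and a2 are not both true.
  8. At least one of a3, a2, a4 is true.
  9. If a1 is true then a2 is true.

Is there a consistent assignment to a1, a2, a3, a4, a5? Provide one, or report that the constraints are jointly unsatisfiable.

a1 = False, a2 = True, a3 = False, a4 = False, a5 = False

  (1) {a5, a4, a3, a1}: 0 true — at most one ✓
  (2) {a1, a4}: 0 true — none ✓
  (3) {a2, a4}: 1 true — at least one ✓
  (4) a5=F ⇒ a4: vacuous ✓
  (5) a4=F, a3=F — not both ✓
  (6) {a3, a4, a2}: 1 true — exactly one ✓
  (7) a4=F, a2=T — not both ✓
  (8) {a3, a2, a4}: 1 true — at least one ✓
  (9) a1=F ⇒ a2: vacuous ✓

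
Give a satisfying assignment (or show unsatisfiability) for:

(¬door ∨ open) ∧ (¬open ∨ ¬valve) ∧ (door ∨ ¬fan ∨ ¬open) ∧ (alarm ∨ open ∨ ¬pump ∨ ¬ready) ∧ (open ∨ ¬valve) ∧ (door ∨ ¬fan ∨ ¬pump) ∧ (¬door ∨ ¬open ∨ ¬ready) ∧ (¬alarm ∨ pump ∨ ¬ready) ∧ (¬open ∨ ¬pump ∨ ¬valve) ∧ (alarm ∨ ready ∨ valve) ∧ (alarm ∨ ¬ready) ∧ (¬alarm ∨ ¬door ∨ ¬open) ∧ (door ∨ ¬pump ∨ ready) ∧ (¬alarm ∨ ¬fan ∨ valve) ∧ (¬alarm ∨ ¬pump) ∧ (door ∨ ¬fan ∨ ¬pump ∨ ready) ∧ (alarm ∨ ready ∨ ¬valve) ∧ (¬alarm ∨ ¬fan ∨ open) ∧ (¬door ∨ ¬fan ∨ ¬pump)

Try pump = True:
  (¬alarm ∨ ¬pump) forces alarm = False.
  (alarm ∨ ¬ready) forces ready = False.
  (alarm ∨ ready ∨ valve) forces valve = True.
  clause (alarm ∨ ready ∨ ¬valve) is falsified — backtrack.
So pump = False.
Try alarm = False:
  (alarm ∨ ¬ready) forces ready = False.
  (alarm ∨ ready ∨ valve) forces valve = True.
  clause (alarm ∨ ready ∨ ¬valve) is falsified — backtrack.
So alarm = True.
  then (¬alarm ∨ pump ∨ ¬ready) forces ready = False.
Set open = False.
  then (¬door ∨ open) forces door = False.
  then (open ∨ ¬valve) forces valve = False.
  then (¬alarm ∨ ¬fan ∨ valve) forces fan = False.
All clauses satisfied.

pump = False, alarm = True, ready = False, open = False, valve = False, door = False, fan = False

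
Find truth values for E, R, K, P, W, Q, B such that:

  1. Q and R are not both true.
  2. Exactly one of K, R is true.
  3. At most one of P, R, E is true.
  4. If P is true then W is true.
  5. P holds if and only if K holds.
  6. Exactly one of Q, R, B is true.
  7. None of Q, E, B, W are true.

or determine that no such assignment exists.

E: False, R: True, K: False, P: False, W: False, Q: False, B: False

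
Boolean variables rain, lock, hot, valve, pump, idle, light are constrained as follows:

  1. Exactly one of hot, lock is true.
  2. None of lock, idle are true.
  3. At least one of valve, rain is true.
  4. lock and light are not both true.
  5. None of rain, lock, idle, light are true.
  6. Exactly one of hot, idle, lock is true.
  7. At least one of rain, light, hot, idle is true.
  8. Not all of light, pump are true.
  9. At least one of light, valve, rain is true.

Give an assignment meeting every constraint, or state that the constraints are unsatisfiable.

rain=F; lock=F; hot=T; valve=T; pump=F; idle=F; light=F

  (1) {hot, lock}: 1 true — exactly one ✓
  (2) {lock, idle}: 0 true — none ✓
  (3) {valve, rain}: 1 true — at least one ✓
  (4) lock=F, light=F — not both ✓
  (5) {rain, lock, idle, light}: 0 true — none ✓
  (6) {hot, idle, lock}: 1 true — exactly one ✓
  (7) {rain, light, hot, idle}: 1 true — at least one ✓
  (8) {light, pump}: 0/2 true — not all ✓
  (9) {light, valve, rain}: 1 true — at least one ✓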